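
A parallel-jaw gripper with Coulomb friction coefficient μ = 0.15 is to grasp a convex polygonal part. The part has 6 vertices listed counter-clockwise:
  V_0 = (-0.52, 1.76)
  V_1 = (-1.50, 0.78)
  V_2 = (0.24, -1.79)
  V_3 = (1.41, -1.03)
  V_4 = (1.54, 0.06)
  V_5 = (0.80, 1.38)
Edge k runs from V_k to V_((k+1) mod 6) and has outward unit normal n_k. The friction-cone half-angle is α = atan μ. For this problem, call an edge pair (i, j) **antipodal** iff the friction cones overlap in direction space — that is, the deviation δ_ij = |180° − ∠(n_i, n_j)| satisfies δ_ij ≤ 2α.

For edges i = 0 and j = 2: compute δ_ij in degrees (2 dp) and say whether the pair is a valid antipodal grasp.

δ = 11.99°, valid

α = atan 0.15 = 8.53°;  2α = 17.06°
edge 0: e_0 = (-0.98, -0.98);  n_0 = (-0.7071, +0.7071)
edge 2: e_2 = (+1.17, +0.76);  n_2 = (+0.5447, -0.8386)
∠(n_0, n_2) = 168.01°
δ = |180° − 168.01°| = 11.99°
11.99° ≤ 2α = 17.06°  →  valid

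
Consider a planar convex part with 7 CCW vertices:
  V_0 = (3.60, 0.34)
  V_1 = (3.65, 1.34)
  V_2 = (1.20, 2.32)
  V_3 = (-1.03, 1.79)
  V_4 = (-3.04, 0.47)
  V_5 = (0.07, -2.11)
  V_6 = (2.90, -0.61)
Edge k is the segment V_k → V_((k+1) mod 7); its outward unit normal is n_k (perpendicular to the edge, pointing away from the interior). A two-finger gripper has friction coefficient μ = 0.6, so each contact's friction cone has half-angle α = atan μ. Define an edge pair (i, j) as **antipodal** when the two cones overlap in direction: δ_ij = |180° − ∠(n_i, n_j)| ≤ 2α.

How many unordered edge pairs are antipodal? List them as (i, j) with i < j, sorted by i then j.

count = 9; pairs: (0,3), (0,4), (1,4), (1,5), (2,4), (2,5), (2,6), (3,5), (3,6)

α = atan 0.6 = 30.96°;  2α = 61.93°
n_0 = (+0.9988, -0.0499)
n_1 = (+0.3714, +0.9285)
n_2 = (-0.2312, +0.9729)
n_3 = (-0.5489, +0.8359)
n_4 = (-0.6385, -0.7696)
n_5 = (+0.4683, -0.8836)
n_6 = (+0.8051, -0.5932)
  (0,1): δ = 108.94°  ·
  (0,2): δ = 73.77°  ·
  (0,3): δ = 53.84°  ✓
  (0,4): δ = 53.18°  ✓
  (0,5): δ = 120.79°  ·
  (0,6): δ = 146.48°  ·
  (1,2): δ = 144.83°  ·
  (1,3): δ = 124.91°  ·
  (1,4): δ = 17.88°  ✓
  (1,5): δ = 49.73°  ✓
  (1,6): δ = 75.42°  ·
  (2,3): δ = 160.08°  ·
  (2,4): δ = 53.05°  ✓
  (2,5): δ = 14.56°  ✓
  (2,6): δ = 40.25°  ✓
  (3,4): δ = 72.97°  ·
  (3,5): δ = 5.37°  ✓
  (3,6): δ = 20.32°  ✓
  (4,5): δ = 112.40°  ·
  (4,6): δ = 86.71°  ·
  (5,6): δ = 154.31°  ·
antipodal pairs: 9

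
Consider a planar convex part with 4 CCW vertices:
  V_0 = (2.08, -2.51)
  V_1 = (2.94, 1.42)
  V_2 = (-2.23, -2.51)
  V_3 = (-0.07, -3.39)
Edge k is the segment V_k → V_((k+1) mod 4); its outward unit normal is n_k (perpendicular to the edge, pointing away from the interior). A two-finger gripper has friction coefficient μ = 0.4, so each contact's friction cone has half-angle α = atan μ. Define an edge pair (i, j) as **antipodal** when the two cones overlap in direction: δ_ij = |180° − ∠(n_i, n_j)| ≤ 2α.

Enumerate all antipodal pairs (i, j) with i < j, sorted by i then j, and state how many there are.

count = 2; pairs: (0,1), (1,3)

α = atan 0.4 = 21.80°;  2α = 43.60°
n_0 = (+0.9769, -0.2138)
n_1 = (-0.6052, +0.7961)
n_2 = (-0.3773, -0.9261)
n_3 = (+0.3788, -0.9255)
  (0,1): δ = 40.42°  ✓
  (0,2): δ = 80.18°  ·
  (0,3): δ = 124.60°  ·
  (1,2): δ = 59.41°  ·
  (1,3): δ = 14.98°  ✓
  (2,3): δ = 135.57°  ·
antipodal pairs: 2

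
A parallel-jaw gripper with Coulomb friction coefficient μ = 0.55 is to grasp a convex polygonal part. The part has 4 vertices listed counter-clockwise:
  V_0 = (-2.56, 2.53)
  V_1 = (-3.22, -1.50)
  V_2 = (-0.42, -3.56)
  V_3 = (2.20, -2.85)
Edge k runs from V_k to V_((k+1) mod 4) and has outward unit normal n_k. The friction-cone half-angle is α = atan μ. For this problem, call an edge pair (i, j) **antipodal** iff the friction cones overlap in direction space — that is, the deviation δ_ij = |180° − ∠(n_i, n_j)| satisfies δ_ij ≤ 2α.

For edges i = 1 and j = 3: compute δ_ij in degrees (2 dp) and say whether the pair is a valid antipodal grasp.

α = atan 0.55 = 28.81°;  2α = 57.62°
edge 1: e_1 = (+2.80, -2.06);  n_1 = (-0.5926, -0.8055)
edge 3: e_3 = (-4.76, +5.38);  n_3 = (+0.7489, +0.6626)
∠(n_1, n_3) = 167.84°
δ = |180° − 167.84°| = 12.16°
12.16° ≤ 2α = 57.62°  →  valid

δ = 12.16°, valid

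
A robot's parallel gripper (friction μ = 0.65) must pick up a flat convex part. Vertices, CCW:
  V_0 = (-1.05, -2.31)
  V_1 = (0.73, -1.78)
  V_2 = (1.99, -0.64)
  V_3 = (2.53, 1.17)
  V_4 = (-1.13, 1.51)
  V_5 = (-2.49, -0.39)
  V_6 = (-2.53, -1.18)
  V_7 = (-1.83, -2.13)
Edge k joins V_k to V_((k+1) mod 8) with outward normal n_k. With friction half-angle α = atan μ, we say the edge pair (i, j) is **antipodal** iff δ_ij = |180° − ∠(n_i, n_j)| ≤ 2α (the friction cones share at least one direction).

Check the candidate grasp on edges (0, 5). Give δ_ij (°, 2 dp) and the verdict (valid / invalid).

α = atan 0.65 = 33.02°;  2α = 66.05°
edge 0: e_0 = (+1.78, +0.53);  n_0 = (+0.2854, -0.9584)
edge 5: e_5 = (-0.04, -0.79);  n_5 = (-0.9987, +0.0506)
∠(n_0, n_5) = 109.48°
δ = |180° − 109.48°| = 70.52°
70.52° > 2α = 66.05°  →  invalid

δ = 70.52°, invalid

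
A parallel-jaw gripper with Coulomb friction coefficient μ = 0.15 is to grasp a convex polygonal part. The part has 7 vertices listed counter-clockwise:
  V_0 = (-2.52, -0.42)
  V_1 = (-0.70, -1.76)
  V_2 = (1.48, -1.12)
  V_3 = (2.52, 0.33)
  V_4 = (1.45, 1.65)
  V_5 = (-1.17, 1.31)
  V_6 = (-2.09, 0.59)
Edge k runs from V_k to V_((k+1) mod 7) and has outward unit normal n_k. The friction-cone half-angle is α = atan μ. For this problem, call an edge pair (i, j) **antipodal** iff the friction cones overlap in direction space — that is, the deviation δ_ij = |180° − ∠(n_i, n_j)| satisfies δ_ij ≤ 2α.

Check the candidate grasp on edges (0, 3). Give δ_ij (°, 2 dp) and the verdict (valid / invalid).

δ = 14.61°, valid

α = atan 0.15 = 8.53°;  2α = 17.06°
edge 0: e_0 = (+1.82, -1.34);  n_0 = (-0.5929, -0.8053)
edge 3: e_3 = (-1.07, +1.32);  n_3 = (+0.7768, +0.6297)
∠(n_0, n_3) = 165.39°
δ = |180° − 165.39°| = 14.61°
14.61° ≤ 2α = 17.06°  →  valid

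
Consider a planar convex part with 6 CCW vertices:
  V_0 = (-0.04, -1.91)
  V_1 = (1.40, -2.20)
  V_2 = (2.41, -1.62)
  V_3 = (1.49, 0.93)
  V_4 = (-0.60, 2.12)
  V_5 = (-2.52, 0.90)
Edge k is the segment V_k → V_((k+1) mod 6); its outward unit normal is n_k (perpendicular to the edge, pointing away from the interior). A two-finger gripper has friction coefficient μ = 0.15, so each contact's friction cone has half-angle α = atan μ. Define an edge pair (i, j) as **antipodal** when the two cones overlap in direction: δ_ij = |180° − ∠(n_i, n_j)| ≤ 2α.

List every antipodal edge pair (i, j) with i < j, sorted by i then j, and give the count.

count = 1; pairs: (1,4)

α = atan 0.15 = 8.53°;  2α = 17.06°
n_0 = (-0.1974, -0.9803)
n_1 = (+0.4980, -0.8672)
n_2 = (+0.9407, +0.3394)
n_3 = (+0.4948, +0.8690)
n_4 = (-0.5363, +0.8440)
n_5 = (-0.7498, -0.6617)
  (0,1): δ = 138.75°  ·
  (0,2): δ = 58.77°  ·
  (0,3): δ = 18.27°  ·
  (0,4): δ = 43.82°  ·
  (0,5): δ = 142.82°  ·
  (1,2): δ = 100.03°  ·
  (1,3): δ = 59.52°  ·
  (1,4): δ = 2.57°  ✓
  (1,5): δ = 101.56°  ·
  (2,3): δ = 139.49°  ·
  (2,4): δ = 77.41°  ·
  (2,5): δ = 21.59°  ·
  (3,4): δ = 117.91°  ·
  (3,5): δ = 18.91°  ·
  (4,5): δ = 81.00°  ·
antipodal pairs: 1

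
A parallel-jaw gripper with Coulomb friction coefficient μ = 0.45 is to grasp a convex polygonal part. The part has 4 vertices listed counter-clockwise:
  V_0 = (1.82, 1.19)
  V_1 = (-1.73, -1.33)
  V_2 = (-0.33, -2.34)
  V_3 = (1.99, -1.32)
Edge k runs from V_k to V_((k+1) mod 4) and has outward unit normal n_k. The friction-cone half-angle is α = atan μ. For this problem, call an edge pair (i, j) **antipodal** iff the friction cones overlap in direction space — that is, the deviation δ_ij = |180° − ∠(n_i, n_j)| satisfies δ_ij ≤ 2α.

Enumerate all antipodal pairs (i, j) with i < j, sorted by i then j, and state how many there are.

α = atan 0.45 = 24.23°;  2α = 48.46°
n_0 = (-0.5788, +0.8154)
n_1 = (-0.5851, -0.8110)
n_2 = (+0.4025, -0.9154)
n_3 = (+0.9977, +0.0676)
  (0,1): δ = 71.18°  ·
  (0,2): δ = 11.64°  ✓
  (0,3): δ = 58.51°  ·
  (1,2): δ = 120.46°  ·
  (1,3): δ = 50.32°  ·
  (2,3): δ = 109.86°  ·
antipodal pairs: 1

count = 1; pairs: (0,2)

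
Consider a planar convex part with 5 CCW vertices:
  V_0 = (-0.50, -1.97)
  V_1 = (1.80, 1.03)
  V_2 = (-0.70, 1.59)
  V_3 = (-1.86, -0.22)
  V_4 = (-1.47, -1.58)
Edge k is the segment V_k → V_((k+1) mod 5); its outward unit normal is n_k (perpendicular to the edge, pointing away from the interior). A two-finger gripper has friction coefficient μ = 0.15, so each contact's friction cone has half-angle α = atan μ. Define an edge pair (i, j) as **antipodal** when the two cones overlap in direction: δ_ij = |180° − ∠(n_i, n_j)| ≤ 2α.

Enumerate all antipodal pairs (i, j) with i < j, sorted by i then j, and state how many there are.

count = 2; pairs: (0,2), (1,4)

α = atan 0.15 = 8.53°;  2α = 17.06°
n_0 = (+0.7936, -0.6084)
n_1 = (+0.2186, +0.9758)
n_2 = (-0.8419, +0.5396)
n_3 = (-0.9613, -0.2757)
n_4 = (-0.3730, -0.9278)
  (0,1): δ = 65.15°  ·
  (0,2): δ = 4.82°  ✓
  (0,3): δ = 53.48°  ·
  (0,4): δ = 105.57°  ·
  (1,2): δ = 110.03°  ·
  (1,3): δ = 61.37°  ·
  (1,4): δ = 9.28°  ✓
  (2,3): δ = 131.34°  ·
  (2,4): δ = 79.25°  ·
  (3,4): δ = 127.90°  ·
antipodal pairs: 2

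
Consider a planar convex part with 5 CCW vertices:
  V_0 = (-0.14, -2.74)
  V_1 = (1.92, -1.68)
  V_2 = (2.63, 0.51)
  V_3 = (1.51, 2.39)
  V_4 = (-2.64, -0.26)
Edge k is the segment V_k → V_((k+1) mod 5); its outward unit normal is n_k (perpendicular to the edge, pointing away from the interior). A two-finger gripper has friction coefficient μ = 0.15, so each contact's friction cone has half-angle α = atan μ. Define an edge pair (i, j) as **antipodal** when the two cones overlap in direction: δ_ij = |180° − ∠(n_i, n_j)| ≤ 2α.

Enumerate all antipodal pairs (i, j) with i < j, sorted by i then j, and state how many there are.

count = 2; pairs: (0,3), (2,4)

α = atan 0.15 = 8.53°;  2α = 17.06°
n_0 = (+0.4575, -0.8892)
n_1 = (+0.9513, -0.3084)
n_2 = (+0.8591, +0.5118)
n_3 = (-0.5382, +0.8428)
n_4 = (-0.7043, -0.7099)
  (0,1): δ = 135.19°  ·
  (0,2): δ = 86.44°  ·
  (0,3): δ = 5.33°  ✓
  (0,4): δ = 108.00°  ·
  (1,2): δ = 131.25°  ·
  (1,3): δ = 39.48°  ·
  (1,4): δ = 63.19°  ·
  (2,3): δ = 88.22°  ·
  (2,4): δ = 14.45°  ✓
  (3,4): δ = 77.33°  ·
antipodal pairs: 2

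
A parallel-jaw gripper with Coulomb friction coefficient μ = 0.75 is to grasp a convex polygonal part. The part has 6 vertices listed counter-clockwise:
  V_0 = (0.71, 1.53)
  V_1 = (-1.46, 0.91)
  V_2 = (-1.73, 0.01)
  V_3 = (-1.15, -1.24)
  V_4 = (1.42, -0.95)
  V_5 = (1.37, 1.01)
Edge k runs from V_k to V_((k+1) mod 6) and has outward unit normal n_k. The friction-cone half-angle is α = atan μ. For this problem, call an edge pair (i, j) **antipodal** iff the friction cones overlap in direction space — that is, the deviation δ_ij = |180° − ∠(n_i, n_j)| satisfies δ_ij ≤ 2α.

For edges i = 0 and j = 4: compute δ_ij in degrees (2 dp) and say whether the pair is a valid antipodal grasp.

α = atan 0.75 = 36.87°;  2α = 73.74°
edge 0: e_0 = (-2.17, -0.62);  n_0 = (-0.2747, +0.9615)
edge 4: e_4 = (-0.05, +1.96);  n_4 = (+0.9997, +0.0255)
∠(n_0, n_4) = 104.48°
δ = |180° − 104.48°| = 75.52°
75.52° > 2α = 73.74°  →  invalid

δ = 75.52°, invalid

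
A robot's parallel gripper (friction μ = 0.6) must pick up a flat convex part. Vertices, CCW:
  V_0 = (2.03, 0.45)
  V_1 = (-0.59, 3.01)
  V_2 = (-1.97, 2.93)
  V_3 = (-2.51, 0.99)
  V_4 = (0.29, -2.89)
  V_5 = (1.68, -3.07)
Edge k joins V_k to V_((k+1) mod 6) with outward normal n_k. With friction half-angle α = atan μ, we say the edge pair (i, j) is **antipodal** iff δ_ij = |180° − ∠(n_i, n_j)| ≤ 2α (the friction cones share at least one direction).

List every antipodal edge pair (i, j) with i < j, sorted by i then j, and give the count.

count = 7; pairs: (0,2), (0,3), (0,4), (1,3), (1,4), (2,5), (3,5)

α = atan 0.6 = 30.96°;  2α = 61.93°
n_0 = (+0.6989, +0.7152)
n_1 = (-0.0579, +0.9983)
n_2 = (-0.9634, +0.2682)
n_3 = (-0.8109, -0.5852)
n_4 = (-0.1284, -0.9917)
n_5 = (+0.9951, -0.0989)
  (0,1): δ = 132.35°  ·
  (0,2): δ = 61.22°  ✓
  (0,3): δ = 9.85°  ✓
  (0,4): δ = 36.96°  ✓
  (0,5): δ = 128.66°  ·
  (1,2): δ = 108.87°  ·
  (1,3): δ = 57.50°  ✓
  (1,4): δ = 10.70°  ✓
  (1,5): δ = 81.00°  ·
  (2,3): δ = 128.63°  ·
  (2,4): δ = 81.82°  ·
  (2,5): δ = 9.88°  ✓
  (3,4): δ = 133.19°  ·
  (3,5): δ = 41.49°  ✓
  (4,5): δ = 88.30°  ·
antipodal pairs: 7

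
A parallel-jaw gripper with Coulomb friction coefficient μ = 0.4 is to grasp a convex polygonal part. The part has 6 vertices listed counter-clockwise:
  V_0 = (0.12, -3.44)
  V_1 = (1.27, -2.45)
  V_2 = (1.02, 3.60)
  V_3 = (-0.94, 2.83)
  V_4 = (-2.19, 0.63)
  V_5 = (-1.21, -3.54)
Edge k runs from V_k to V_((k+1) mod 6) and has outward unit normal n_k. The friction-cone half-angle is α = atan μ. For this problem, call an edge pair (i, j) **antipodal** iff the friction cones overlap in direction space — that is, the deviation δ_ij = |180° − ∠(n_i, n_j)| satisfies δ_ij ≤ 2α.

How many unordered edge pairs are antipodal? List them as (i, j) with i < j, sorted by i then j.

α = atan 0.4 = 21.80°;  2α = 43.60°
n_0 = (+0.6524, -0.7579)
n_1 = (+0.9991, +0.0413)
n_2 = (-0.3657, +0.9308)
n_3 = (-0.8695, +0.4940)
n_4 = (-0.9735, -0.2288)
n_5 = (+0.0750, -0.9972)
  (0,1): δ = 128.36°  ·
  (0,2): δ = 19.28°  ✓
  (0,3): δ = 19.67°  ✓
  (0,4): δ = 62.50°  ·
  (0,5): δ = 143.58°  ·
  (1,2): δ = 70.92°  ·
  (1,3): δ = 31.97°  ✓
  (1,4): δ = 10.86°  ✓
  (1,5): δ = 91.93°  ·
  (2,3): δ = 141.05°  ·
  (2,4): δ = 98.22°  ·
  (2,5): δ = 17.15°  ✓
  (3,4): δ = 137.17°  ·
  (3,5): δ = 56.10°  ·
  (4,5): δ = 98.93°  ·
antipodal pairs: 5

count = 5; pairs: (0,2), (0,3), (1,3), (1,4), (2,5)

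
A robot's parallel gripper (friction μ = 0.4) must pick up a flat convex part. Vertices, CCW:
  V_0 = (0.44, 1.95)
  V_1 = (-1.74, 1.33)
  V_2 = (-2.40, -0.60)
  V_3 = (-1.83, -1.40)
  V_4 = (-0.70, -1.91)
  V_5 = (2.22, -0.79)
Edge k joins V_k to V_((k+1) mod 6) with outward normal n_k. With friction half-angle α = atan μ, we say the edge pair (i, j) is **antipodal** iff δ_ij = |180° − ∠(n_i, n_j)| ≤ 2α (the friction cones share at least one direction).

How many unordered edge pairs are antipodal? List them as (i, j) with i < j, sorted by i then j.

count = 4; pairs: (0,3), (0,4), (2,5), (3,5)

α = atan 0.4 = 21.80°;  2α = 43.60°
n_0 = (-0.2736, +0.9619)
n_1 = (-0.9462, +0.3236)
n_2 = (-0.8144, -0.5803)
n_3 = (-0.4114, -0.9115)
n_4 = (+0.3581, -0.9337)
n_5 = (+0.8386, +0.5448)
  (0,1): δ = 124.76°  ·
  (0,2): δ = 70.41°  ·
  (0,3): δ = 40.17°  ✓
  (0,4): δ = 5.11°  ✓
  (0,5): δ = 107.13°  ·
  (1,2): δ = 125.65°  ·
  (1,3): δ = 95.41°  ·
  (1,4): δ = 50.14°  ·
  (1,5): δ = 51.89°  ·
  (2,3): δ = 149.76°  ·
  (2,4): δ = 104.48°  ·
  (2,5): δ = 2.46°  ✓
  (3,4): δ = 134.72°  ·
  (3,5): δ = 32.70°  ✓
  (4,5): δ = 77.98°  ·
antipodal pairs: 4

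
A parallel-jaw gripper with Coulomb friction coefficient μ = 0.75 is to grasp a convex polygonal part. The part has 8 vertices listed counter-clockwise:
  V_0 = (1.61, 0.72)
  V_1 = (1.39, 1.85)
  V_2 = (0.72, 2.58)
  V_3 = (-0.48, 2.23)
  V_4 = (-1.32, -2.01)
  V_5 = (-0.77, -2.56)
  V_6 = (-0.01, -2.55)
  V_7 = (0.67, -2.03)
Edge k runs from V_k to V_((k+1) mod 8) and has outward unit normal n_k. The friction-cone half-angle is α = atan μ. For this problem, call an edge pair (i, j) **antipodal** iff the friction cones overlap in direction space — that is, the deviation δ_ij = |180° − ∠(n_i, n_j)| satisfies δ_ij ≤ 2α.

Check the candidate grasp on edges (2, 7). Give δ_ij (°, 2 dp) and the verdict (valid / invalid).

α = atan 0.75 = 36.87°;  2α = 73.74°
edge 2: e_2 = (-1.20, -0.35);  n_2 = (-0.2800, +0.9600)
edge 7: e_7 = (+0.94, +2.75);  n_7 = (+0.9462, -0.3234)
∠(n_2, n_7) = 125.13°
δ = |180° − 125.13°| = 54.87°
54.87° ≤ 2α = 73.74°  →  valid

δ = 54.87°, valid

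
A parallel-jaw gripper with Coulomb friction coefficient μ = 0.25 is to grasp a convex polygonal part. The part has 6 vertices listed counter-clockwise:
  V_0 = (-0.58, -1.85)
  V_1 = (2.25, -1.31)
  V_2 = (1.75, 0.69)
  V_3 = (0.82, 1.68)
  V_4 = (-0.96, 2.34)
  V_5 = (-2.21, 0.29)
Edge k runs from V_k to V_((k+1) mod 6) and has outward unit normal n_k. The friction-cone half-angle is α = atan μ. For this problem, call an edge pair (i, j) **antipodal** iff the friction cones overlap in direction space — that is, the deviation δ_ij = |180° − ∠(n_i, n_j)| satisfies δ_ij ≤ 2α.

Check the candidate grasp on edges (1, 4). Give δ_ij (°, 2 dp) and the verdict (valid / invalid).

δ = 45.41°, invalid

α = atan 0.25 = 14.04°;  2α = 28.07°
edge 1: e_1 = (-0.50, +2.00);  n_1 = (+0.9701, +0.2425)
edge 4: e_4 = (-1.25, -2.05);  n_4 = (-0.8538, +0.5206)
∠(n_1, n_4) = 134.59°
δ = |180° − 134.59°| = 45.41°
45.41° > 2α = 28.07°  →  invalid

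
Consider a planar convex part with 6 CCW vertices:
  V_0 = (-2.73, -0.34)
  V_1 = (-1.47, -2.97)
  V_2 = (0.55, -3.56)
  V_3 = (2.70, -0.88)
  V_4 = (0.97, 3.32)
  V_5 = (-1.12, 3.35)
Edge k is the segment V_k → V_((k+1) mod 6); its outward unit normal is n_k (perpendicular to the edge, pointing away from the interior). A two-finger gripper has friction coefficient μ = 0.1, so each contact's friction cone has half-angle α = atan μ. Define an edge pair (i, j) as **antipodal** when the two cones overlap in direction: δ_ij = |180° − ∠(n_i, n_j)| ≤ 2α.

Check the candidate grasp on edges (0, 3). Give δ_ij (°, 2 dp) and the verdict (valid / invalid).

α = atan 0.1 = 5.71°;  2α = 11.42°
edge 0: e_0 = (+1.26, -2.63);  n_0 = (-0.9018, -0.4321)
edge 3: e_3 = (-1.73, +4.20);  n_3 = (+0.9246, +0.3809)
∠(n_0, n_3) = 176.79°
δ = |180° − 176.79°| = 3.21°
3.21° ≤ 2α = 11.42°  →  valid

δ = 3.21°, valid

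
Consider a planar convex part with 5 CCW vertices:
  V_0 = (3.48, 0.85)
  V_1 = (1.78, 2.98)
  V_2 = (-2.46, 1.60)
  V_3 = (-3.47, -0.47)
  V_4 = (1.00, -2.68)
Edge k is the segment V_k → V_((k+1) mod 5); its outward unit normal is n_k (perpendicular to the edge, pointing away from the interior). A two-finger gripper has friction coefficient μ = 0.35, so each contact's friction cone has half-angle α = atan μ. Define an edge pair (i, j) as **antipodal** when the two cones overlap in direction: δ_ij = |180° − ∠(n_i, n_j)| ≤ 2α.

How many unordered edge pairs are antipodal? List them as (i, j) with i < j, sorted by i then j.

count = 3; pairs: (0,3), (1,4), (2,4)

α = atan 0.35 = 19.29°;  2α = 38.58°
n_0 = (+0.7816, +0.6238)
n_1 = (-0.3095, +0.9509)
n_2 = (-0.8987, +0.4385)
n_3 = (-0.4432, -0.8964)
n_4 = (+0.8183, -0.5749)
  (0,1): δ = 110.57°  ·
  (0,2): δ = 64.60°  ·
  (0,3): δ = 25.10°  ✓
  (0,4): δ = 106.32°  ·
  (1,2): δ = 134.04°  ·
  (1,3): δ = 44.34°  ·
  (1,4): δ = 36.88°  ✓
  (2,3): δ = 90.30°  ·
  (2,4): δ = 9.08°  ✓
  (3,4): δ = 98.78°  ·
antipodal pairs: 3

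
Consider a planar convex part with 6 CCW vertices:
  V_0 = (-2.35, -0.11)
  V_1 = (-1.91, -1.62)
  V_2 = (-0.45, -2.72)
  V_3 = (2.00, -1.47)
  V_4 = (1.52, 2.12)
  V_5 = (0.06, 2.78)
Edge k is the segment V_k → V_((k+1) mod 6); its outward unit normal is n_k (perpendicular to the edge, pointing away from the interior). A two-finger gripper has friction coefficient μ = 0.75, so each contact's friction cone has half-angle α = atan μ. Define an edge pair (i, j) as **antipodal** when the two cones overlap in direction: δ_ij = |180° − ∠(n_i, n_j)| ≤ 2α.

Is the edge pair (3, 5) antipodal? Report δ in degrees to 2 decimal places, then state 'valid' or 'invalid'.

α = atan 0.75 = 36.87°;  2α = 73.74°
edge 3: e_3 = (-0.48, +3.59);  n_3 = (+0.9912, +0.1325)
edge 5: e_5 = (-2.41, -2.89);  n_5 = (-0.7680, +0.6404)
∠(n_3, n_5) = 132.56°
δ = |180° − 132.56°| = 47.44°
47.44° ≤ 2α = 73.74°  →  valid

δ = 47.44°, valid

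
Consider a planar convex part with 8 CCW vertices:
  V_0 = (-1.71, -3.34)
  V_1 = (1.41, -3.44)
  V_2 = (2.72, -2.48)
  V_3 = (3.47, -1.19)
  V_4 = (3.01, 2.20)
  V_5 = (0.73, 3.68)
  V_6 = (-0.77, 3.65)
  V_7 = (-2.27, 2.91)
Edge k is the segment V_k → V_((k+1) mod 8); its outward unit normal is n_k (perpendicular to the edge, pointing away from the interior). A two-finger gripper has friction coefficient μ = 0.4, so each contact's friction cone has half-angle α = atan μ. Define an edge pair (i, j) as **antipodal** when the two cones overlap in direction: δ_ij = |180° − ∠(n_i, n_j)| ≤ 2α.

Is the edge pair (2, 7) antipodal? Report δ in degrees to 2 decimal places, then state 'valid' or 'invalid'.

δ = 35.29°, valid

α = atan 0.4 = 21.80°;  2α = 43.60°
edge 2: e_2 = (+0.75, +1.29);  n_2 = (+0.8645, -0.5026)
edge 7: e_7 = (+0.56, -6.25);  n_7 = (-0.9960, -0.0892)
∠(n_2, n_7) = 144.71°
δ = |180° − 144.71°| = 35.29°
35.29° ≤ 2α = 43.60°  →  valid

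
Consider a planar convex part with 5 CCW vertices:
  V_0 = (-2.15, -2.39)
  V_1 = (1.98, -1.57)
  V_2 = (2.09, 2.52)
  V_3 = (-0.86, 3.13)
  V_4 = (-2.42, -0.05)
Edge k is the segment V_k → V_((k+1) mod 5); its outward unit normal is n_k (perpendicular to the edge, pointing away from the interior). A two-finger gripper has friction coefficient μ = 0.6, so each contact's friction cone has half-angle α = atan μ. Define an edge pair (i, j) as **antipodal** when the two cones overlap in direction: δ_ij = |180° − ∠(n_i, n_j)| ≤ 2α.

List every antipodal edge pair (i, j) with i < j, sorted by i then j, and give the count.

count = 4; pairs: (0,2), (0,3), (1,3), (1,4)

α = atan 0.6 = 30.96°;  2α = 61.93°
n_0 = (+0.1947, -0.9809)
n_1 = (+0.9996, -0.0269)
n_2 = (+0.2025, +0.9793)
n_3 = (-0.8978, +0.4404)
n_4 = (-0.9934, -0.1146)
  (0,1): δ = 102.77°  ·
  (0,2): δ = 22.91°  ✓
  (0,3): δ = 52.64°  ✓
  (0,4): δ = 85.35°  ·
  (1,2): δ = 100.14°  ·
  (1,3): δ = 24.59°  ✓
  (1,4): δ = 8.12°  ✓
  (2,3): δ = 104.45°  ·
  (2,4): δ = 71.74°  ·
  (3,4): δ = 147.29°  ·
antipodal pairs: 4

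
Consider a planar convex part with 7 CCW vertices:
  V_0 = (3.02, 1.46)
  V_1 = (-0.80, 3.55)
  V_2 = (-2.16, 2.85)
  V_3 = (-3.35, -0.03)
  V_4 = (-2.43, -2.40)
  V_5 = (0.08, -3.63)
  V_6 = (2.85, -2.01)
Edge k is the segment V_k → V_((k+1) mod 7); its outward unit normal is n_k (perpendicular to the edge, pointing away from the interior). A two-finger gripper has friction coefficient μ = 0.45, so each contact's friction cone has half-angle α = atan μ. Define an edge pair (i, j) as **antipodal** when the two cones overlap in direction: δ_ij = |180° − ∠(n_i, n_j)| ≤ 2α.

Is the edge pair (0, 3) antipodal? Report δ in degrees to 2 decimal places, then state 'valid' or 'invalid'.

α = atan 0.45 = 24.23°;  2α = 48.46°
edge 0: e_0 = (-3.82, +2.09);  n_0 = (+0.4800, +0.8773)
edge 3: e_3 = (+0.92, -2.37);  n_3 = (-0.9322, -0.3619)
∠(n_0, n_3) = 139.90°
δ = |180° − 139.90°| = 40.10°
40.10° ≤ 2α = 48.46°  →  valid

δ = 40.10°, valid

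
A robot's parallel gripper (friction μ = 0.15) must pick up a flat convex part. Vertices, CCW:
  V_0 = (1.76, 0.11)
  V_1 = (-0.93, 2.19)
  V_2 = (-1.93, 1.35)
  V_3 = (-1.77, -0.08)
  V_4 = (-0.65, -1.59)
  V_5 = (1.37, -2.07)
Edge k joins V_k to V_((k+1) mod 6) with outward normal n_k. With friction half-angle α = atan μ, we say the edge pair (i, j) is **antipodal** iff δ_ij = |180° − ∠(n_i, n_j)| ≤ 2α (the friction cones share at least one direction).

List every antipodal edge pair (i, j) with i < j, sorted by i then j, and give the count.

α = atan 0.15 = 8.53°;  2α = 17.06°
n_0 = (+0.6117, +0.7911)
n_1 = (-0.6432, +0.7657)
n_2 = (-0.9938, -0.1112)
n_3 = (-0.8032, -0.5957)
n_4 = (-0.2312, -0.9729)
n_5 = (+0.9844, -0.1761)
  (0,1): δ = 102.26°  ·
  (0,2): δ = 45.90°  ·
  (0,3): δ = 15.72°  ✓
  (0,4): δ = 24.35°  ·
  (0,5): δ = 117.57°  ·
  (1,2): δ = 123.65°  ·
  (1,3): δ = 93.47°  ·
  (1,4): δ = 53.40°  ·
  (1,5): δ = 39.83°  ·
  (2,3): δ = 149.82°  ·
  (2,4): δ = 109.75°  ·
  (2,5): δ = 16.53°  ✓
  (3,4): δ = 139.93°  ·
  (3,5): δ = 46.71°  ·
  (4,5): δ = 86.78°  ·
antipodal pairs: 2

count = 2; pairs: (0,3), (2,5)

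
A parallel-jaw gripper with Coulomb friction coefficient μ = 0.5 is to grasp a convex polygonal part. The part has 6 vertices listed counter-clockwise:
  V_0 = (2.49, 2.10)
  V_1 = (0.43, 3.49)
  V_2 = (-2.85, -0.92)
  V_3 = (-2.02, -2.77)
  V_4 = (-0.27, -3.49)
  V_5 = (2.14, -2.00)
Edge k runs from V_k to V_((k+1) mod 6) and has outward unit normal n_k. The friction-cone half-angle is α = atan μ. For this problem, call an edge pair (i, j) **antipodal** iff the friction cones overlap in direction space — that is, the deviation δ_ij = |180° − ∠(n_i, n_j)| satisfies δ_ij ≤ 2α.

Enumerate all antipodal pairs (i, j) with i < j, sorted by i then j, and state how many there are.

α = atan 0.5 = 26.57°;  2α = 53.13°
n_0 = (+0.5593, +0.8289)
n_1 = (-0.8024, +0.5968)
n_2 = (-0.9124, -0.4093)
n_3 = (-0.3805, -0.9248)
n_4 = (+0.5259, -0.8506)
n_5 = (+0.9964, -0.0851)
  (0,1): δ = 92.63°  ·
  (0,2): δ = 31.83°  ✓
  (0,3): δ = 11.65°  ✓
  (0,4): δ = 65.74°  ·
  (0,5): δ = 119.13°  ·
  (1,2): δ = 119.20°  ·
  (1,3): δ = 75.72°  ·
  (1,4): δ = 21.63°  ✓
  (1,5): δ = 31.76°  ✓
  (2,3): δ = 136.53°  ·
  (2,4): δ = 82.44°  ·
  (2,5): δ = 29.04°  ✓
  (3,4): δ = 125.91°  ·
  (3,5): δ = 72.52°  ·
  (4,5): δ = 126.61°  ·
antipodal pairs: 5

count = 5; pairs: (0,2), (0,3), (1,4), (1,5), (2,5)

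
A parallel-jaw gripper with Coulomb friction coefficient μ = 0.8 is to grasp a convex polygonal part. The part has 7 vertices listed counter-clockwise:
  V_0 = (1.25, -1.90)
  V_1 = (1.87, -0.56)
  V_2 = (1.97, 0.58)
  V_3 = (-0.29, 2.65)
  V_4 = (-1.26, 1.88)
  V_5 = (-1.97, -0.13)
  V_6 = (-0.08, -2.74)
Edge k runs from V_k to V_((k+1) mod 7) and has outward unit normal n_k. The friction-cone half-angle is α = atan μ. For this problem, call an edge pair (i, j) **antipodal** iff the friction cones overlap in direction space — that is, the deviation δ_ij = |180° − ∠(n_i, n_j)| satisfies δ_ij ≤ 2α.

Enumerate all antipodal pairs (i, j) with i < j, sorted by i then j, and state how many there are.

α = atan 0.8 = 38.66°;  2α = 77.32°
n_0 = (+0.9076, -0.4199)
n_1 = (+0.9962, -0.0874)
n_2 = (+0.6754, +0.7374)
n_3 = (-0.6217, +0.7832)
n_4 = (-0.9429, +0.3331)
n_5 = (-0.8099, -0.5865)
n_6 = (+0.5340, -0.8455)
  (0,1): δ = 160.18°  ·
  (0,2): δ = 107.66°  ·
  (0,3): δ = 26.73°  ✓
  (0,4): δ = 5.37°  ✓
  (0,5): δ = 60.74°  ✓
  (0,6): δ = 147.10°  ·
  (1,2): δ = 127.47°  ·
  (1,3): δ = 46.54°  ✓
  (1,4): δ = 14.44°  ✓
  (1,5): δ = 40.92°  ✓
  (1,6): δ = 127.29°  ·
  (2,3): δ = 99.07°  ·
  (2,4): δ = 66.97°  ✓
  (2,5): δ = 11.60°  ✓
  (2,6): δ = 74.76°  ✓
  (3,4): δ = 147.90°  ·
  (3,5): δ = 92.53°  ·
  (3,6): δ = 6.17°  ✓
  (4,5): δ = 124.64°  ·
  (4,6): δ = 38.27°  ✓
  (5,6): δ = 93.63°  ·
antipodal pairs: 11

count = 11; pairs: (0,3), (0,4), (0,5), (1,3), (1,4), (1,5), (2,4), (2,5), (2,6), (3,6), (4,6)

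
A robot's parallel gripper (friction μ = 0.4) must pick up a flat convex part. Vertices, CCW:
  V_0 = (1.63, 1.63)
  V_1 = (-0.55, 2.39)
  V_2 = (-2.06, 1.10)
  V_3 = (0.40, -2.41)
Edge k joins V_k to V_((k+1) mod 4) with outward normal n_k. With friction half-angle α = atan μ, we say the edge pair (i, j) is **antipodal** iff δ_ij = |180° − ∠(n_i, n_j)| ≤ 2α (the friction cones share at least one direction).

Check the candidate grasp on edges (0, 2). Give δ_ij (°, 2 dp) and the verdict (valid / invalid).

α = atan 0.4 = 21.80°;  2α = 43.60°
edge 0: e_0 = (-2.18, +0.76);  n_0 = (+0.3292, +0.9443)
edge 2: e_2 = (+2.46, -3.51);  n_2 = (-0.8189, -0.5739)
∠(n_0, n_2) = 144.24°
δ = |180° − 144.24°| = 35.76°
35.76° ≤ 2α = 43.60°  →  valid

δ = 35.76°, valid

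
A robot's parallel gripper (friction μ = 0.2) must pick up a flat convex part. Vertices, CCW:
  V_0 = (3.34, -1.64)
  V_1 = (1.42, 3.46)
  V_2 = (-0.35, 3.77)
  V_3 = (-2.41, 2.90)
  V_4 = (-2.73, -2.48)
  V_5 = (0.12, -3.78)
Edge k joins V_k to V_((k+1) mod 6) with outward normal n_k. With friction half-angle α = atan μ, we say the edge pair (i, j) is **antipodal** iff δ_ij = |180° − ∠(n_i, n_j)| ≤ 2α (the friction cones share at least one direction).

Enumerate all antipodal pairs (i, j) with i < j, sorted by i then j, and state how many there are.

count = 2; pairs: (1,4), (2,5)

α = atan 0.2 = 11.31°;  2α = 22.62°
n_0 = (+0.9359, +0.3523)
n_1 = (+0.1725, +0.9850)
n_2 = (-0.3891, +0.9212)
n_3 = (-0.9982, +0.0594)
n_4 = (-0.4150, -0.9098)
n_5 = (+0.5535, -0.8328)
  (0,1): δ = 120.56°  ·
  (0,2): δ = 87.73°  ·
  (0,3): δ = 24.03°  ·
  (0,4): δ = 44.85°  ·
  (0,5): δ = 102.98°  ·
  (1,2): δ = 147.17°  ·
  (1,3): δ = 83.47°  ·
  (1,4): δ = 14.59°  ✓
  (1,5): δ = 43.54°  ·
  (2,3): δ = 116.30°  ·
  (2,4): δ = 47.42°  ·
  (2,5): δ = 10.71°  ✓
  (3,4): δ = 111.12°  ·
  (3,5): δ = 52.99°  ·
  (4,5): δ = 121.87°  ·
antipodal pairs: 2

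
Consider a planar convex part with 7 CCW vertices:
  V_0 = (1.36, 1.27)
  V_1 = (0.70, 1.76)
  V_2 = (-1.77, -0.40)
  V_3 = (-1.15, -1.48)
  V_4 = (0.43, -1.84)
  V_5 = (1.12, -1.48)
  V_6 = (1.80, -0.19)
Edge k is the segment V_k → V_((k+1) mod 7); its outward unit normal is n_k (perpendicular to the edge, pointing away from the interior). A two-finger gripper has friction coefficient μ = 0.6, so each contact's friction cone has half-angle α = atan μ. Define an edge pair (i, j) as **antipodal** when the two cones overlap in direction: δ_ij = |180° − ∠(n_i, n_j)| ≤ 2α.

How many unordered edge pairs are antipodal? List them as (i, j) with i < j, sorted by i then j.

α = atan 0.6 = 30.96°;  2α = 61.93°
n_0 = (+0.5961, +0.8029)
n_1 = (-0.6583, +0.7528)
n_2 = (-0.8673, -0.4979)
n_3 = (-0.2222, -0.9750)
n_4 = (+0.4626, -0.8866)
n_5 = (+0.8846, -0.4663)
n_6 = (+0.9575, +0.2886)
  (0,1): δ = 102.24°  ·
  (0,2): δ = 23.55°  ✓
  (0,3): δ = 23.76°  ✓
  (0,4): δ = 64.14°  ·
  (0,5): δ = 98.80°  ·
  (0,6): δ = 143.36°  ·
  (1,2): δ = 101.31°  ·
  (1,3): δ = 54.01°  ✓
  (1,4): δ = 13.62°  ✓
  (1,5): δ = 21.04°  ✓
  (1,6): δ = 65.60°  ·
  (2,3): δ = 132.69°  ·
  (2,4): δ = 92.31°  ·
  (2,5): δ = 57.65°  ✓
  (2,6): δ = 13.09°  ✓
  (3,4): δ = 139.61°  ·
  (3,5): δ = 104.96°  ·
  (3,6): δ = 60.39°  ✓
  (4,5): δ = 145.35°  ·
  (4,6): δ = 100.78°  ·
  (5,6): δ = 135.43°  ·
antipodal pairs: 8

count = 8; pairs: (0,2), (0,3), (1,3), (1,4), (1,5), (2,5), (2,6), (3,6)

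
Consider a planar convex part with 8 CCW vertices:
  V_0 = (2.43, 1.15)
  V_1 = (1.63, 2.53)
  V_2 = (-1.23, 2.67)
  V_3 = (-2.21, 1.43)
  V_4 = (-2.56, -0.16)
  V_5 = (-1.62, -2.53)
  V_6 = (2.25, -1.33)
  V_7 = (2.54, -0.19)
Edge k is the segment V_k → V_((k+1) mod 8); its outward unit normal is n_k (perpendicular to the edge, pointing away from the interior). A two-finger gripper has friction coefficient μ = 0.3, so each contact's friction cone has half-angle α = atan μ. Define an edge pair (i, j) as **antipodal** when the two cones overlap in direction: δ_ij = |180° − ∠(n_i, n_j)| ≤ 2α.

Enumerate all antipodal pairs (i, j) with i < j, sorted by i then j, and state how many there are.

α = atan 0.3 = 16.70°;  2α = 33.40°
n_0 = (+0.8651, +0.5015)
n_1 = (+0.0489, +0.9988)
n_2 = (-0.7846, +0.6201)
n_3 = (-0.9766, +0.2150)
n_4 = (-0.9296, -0.3687)
n_5 = (+0.2962, -0.9551)
n_6 = (+0.9691, -0.2465)
n_7 = (+0.9966, +0.0818)
  (0,1): δ = 122.90°  ·
  (0,2): δ = 68.42°  ·
  (0,3): δ = 42.52°  ·
  (0,4): δ = 8.47°  ✓
  (0,5): δ = 77.13°  ·
  (0,6): δ = 135.63°  ·
  (0,7): δ = 154.59°  ·
  (1,2): δ = 125.52°  ·
  (1,3): δ = 99.61°  ·
  (1,4): δ = 65.56°  ·
  (1,5): δ = 20.03°  ✓
  (1,6): δ = 78.53°  ·
  (1,7): δ = 97.50°  ·
  (2,3): δ = 154.09°  ·
  (2,4): δ = 120.05°  ·
  (2,5): δ = 34.45°  ·
  (2,6): δ = 24.05°  ✓
  (2,7): δ = 43.01°  ·
  (3,4): δ = 145.95°  ·
  (3,5): δ = 60.36°  ·
  (3,6): δ = 1.86°  ✓
  (3,7): δ = 17.11°  ✓
  (4,5): δ = 94.41°  ·
  (4,6): δ = 35.91°  ·
  (4,7): δ = 16.94°  ✓
  (5,6): δ = 121.50°  ·
  (5,7): δ = 102.53°  ·
  (6,7): δ = 161.03°  ·
antipodal pairs: 6

count = 6; pairs: (0,4), (1,5), (2,6), (3,6), (3,7), (4,7)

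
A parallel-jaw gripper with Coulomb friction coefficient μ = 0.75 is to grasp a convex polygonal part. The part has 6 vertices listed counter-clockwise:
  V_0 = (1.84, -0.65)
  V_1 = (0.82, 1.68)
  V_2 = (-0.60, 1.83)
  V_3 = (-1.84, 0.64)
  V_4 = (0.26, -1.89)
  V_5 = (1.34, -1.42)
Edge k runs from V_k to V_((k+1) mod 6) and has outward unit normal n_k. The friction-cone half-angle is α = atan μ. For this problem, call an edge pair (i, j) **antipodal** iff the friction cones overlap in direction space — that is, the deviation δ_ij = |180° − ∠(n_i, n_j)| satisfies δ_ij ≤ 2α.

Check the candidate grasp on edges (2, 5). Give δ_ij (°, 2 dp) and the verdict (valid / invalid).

δ = 13.18°, valid

α = atan 0.75 = 36.87°;  2α = 73.74°
edge 2: e_2 = (-1.24, -1.19);  n_2 = (-0.6924, +0.7215)
edge 5: e_5 = (+0.50, +0.77);  n_5 = (+0.8387, -0.5446)
∠(n_2, n_5) = 166.82°
δ = |180° − 166.82°| = 13.18°
13.18° ≤ 2α = 73.74°  →  valid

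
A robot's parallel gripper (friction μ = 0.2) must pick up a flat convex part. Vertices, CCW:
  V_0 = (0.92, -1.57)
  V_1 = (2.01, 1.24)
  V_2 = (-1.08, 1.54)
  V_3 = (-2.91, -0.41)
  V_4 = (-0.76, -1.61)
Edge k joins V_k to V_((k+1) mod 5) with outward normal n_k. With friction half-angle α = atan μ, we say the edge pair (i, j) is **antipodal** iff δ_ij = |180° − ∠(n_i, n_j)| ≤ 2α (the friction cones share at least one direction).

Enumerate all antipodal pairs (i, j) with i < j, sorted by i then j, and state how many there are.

count = 2; pairs: (0,2), (1,4)

α = atan 0.2 = 11.31°;  2α = 22.62°
n_0 = (+0.9323, -0.3616)
n_1 = (+0.0966, +0.9953)
n_2 = (-0.7292, +0.6843)
n_3 = (-0.4874, -0.8732)
n_4 = (+0.0238, -0.9997)
  (0,1): δ = 74.34°  ·
  (0,2): δ = 21.98°  ✓
  (0,3): δ = 82.03°  ·
  (0,4): δ = 112.57°  ·
  (1,2): δ = 127.64°  ·
  (1,3): δ = 23.62°  ·
  (1,4): δ = 6.91°  ✓
  (2,3): δ = 75.99°  ·
  (2,4): δ = 45.45°  ·
  (3,4): δ = 149.47°  ·
antipodal pairs: 2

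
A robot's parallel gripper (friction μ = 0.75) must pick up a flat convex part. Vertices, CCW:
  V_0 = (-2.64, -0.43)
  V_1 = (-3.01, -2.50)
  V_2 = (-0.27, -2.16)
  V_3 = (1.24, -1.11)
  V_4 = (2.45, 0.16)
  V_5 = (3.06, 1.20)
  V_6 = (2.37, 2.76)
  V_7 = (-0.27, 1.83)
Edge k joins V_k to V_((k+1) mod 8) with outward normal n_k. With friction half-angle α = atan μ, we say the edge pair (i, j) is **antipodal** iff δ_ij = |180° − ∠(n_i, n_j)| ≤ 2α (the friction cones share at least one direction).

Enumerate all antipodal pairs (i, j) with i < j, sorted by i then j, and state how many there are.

α = atan 0.75 = 36.87°;  2α = 73.74°
n_0 = (-0.9844, +0.1760)
n_1 = (+0.1231, -0.9924)
n_2 = (+0.5709, -0.8210)
n_3 = (+0.7240, -0.6898)
n_4 = (+0.8626, -0.5059)
n_5 = (+0.9145, +0.4045)
n_6 = (-0.3323, +0.9432)
n_7 = (-0.6901, +0.7237)
  (0,1): δ = 72.79°  ✓
  (0,2): δ = 45.05°  ✓
  (0,3): δ = 33.48°  ✓
  (0,4): δ = 20.26°  ✓
  (0,5): δ = 33.99°  ✓
  (0,6): δ = 119.54°  ·
  (0,7): δ = 143.77°  ·
  (1,2): δ = 152.26°  ·
  (1,3): δ = 140.69°  ·
  (1,4): δ = 127.47°  ·
  (1,5): δ = 73.21°  ✓
  (1,6): δ = 12.33°  ✓
  (1,7): δ = 36.57°  ✓
  (2,3): δ = 168.43°  ·
  (2,4): δ = 155.21°  ·
  (2,5): δ = 100.95°  ·
  (2,6): δ = 15.41°  ✓
  (2,7): δ = 8.83°  ✓
  (3,4): δ = 166.78°  ·
  (3,5): δ = 112.53°  ·
  (3,6): δ = 26.98°  ✓
  (3,7): δ = 2.75°  ✓
  (4,5): δ = 125.75°  ·
  (4,6): δ = 40.20°  ✓
  (4,7): δ = 15.97°  ✓
  (5,6): δ = 94.45°  ·
  (5,7): δ = 70.22°  ✓
  (6,7): δ = 155.77°  ·
antipodal pairs: 15

count = 15; pairs: (0,1), (0,2), (0,3), (0,4), (0,5), (1,5), (1,6), (1,7), (2,6), (2,7), (3,6), (3,7), (4,6), (4,7), (5,7)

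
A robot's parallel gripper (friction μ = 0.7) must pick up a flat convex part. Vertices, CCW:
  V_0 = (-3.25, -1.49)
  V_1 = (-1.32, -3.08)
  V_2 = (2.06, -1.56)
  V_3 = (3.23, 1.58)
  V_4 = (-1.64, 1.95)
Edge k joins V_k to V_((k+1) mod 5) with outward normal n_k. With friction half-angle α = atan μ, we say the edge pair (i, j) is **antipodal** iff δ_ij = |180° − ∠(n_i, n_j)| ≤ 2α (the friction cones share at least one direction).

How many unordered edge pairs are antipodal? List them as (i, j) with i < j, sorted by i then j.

count = 4; pairs: (0,3), (1,3), (1,4), (2,4)

α = atan 0.7 = 34.99°;  2α = 69.98°
n_0 = (-0.6358, -0.7718)
n_1 = (+0.4101, -0.9120)
n_2 = (+0.9371, -0.3492)
n_3 = (+0.0758, +0.9971)
n_4 = (-0.9057, +0.4239)
  (0,1): δ = 116.30°  ·
  (0,2): δ = 70.95°  ·
  (0,3): δ = 35.14°  ✓
  (0,4): δ = 104.40°  ·
  (1,2): δ = 134.65°  ·
  (1,3): δ = 28.56°  ✓
  (1,4): δ = 40.71°  ✓
  (2,3): δ = 73.91°  ·
  (2,4): δ = 4.64°  ✓
  (3,4): δ = 110.74°  ·
antipodal pairs: 4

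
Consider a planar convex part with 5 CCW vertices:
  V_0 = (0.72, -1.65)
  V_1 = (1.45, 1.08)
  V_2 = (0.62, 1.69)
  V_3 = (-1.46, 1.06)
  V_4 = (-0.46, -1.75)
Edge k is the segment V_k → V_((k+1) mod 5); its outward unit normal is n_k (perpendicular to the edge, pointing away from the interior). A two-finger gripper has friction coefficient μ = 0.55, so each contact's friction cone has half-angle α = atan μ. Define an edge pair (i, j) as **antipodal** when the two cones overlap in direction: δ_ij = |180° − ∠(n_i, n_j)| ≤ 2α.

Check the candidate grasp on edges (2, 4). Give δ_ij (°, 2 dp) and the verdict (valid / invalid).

α = atan 0.55 = 28.81°;  2α = 57.62°
edge 2: e_2 = (-2.08, -0.63);  n_2 = (-0.2899, +0.9571)
edge 4: e_4 = (+1.18, +0.10);  n_4 = (+0.0844, -0.9964)
∠(n_2, n_4) = 167.99°
δ = |180° − 167.99°| = 12.01°
12.01° ≤ 2α = 57.62°  →  valid

δ = 12.01°, valid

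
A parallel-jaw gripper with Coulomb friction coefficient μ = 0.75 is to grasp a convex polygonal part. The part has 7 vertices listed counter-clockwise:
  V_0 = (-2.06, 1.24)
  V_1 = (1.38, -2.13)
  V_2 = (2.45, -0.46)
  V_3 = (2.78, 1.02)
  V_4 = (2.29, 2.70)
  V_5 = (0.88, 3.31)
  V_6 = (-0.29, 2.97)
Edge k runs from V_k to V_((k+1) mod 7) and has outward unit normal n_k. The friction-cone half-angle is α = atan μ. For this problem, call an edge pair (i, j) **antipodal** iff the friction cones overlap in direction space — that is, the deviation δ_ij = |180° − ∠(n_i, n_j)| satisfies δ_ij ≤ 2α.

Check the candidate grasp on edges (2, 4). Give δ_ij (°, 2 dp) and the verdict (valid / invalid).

α = atan 0.75 = 36.87°;  2α = 73.74°
edge 2: e_2 = (+0.33, +1.48);  n_2 = (+0.9760, -0.2176)
edge 4: e_4 = (-1.41, +0.61);  n_4 = (+0.3971, +0.9178)
∠(n_2, n_4) = 79.18°
δ = |180° − 79.18°| = 100.82°
100.82° > 2α = 73.74°  →  invalid

δ = 100.82°, invalid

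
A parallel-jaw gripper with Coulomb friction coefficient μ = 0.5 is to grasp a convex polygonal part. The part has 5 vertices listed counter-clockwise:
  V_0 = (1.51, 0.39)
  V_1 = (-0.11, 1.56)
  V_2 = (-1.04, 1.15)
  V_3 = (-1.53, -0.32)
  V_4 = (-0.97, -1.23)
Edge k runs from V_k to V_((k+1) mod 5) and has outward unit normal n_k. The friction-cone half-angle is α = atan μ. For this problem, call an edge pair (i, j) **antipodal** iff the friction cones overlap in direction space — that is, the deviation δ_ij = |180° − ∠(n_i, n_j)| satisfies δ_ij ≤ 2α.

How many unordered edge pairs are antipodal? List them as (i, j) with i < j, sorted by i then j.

count = 3; pairs: (0,3), (1,4), (2,4)

α = atan 0.5 = 26.57°;  2α = 53.13°
n_0 = (+0.5855, +0.8107)
n_1 = (-0.4034, +0.9150)
n_2 = (-0.9487, +0.3162)
n_3 = (-0.8517, -0.5241)
n_4 = (+0.5469, -0.8372)
  (0,1): δ = 120.37°  ·
  (0,2): δ = 72.60°  ·
  (0,3): δ = 22.55°  ✓
  (0,4): δ = 68.99°  ·
  (1,2): δ = 132.23°  ·
  (1,3): δ = 82.18°  ·
  (1,4): δ = 9.36°  ✓
  (2,3): δ = 129.96°  ·
  (2,4): δ = 38.41°  ✓
  (3,4): δ = 88.45°  ·
antipodal pairs: 3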